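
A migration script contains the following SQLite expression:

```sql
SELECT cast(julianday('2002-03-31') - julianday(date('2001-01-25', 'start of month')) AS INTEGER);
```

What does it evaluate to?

454

`start of month` rewinds 2001-01-25 to 2001-01-01.
30 days remain in January 2001 after the 1st (31 − 1).
Full months from February 2001 through February 2002 contribute their day counts.
Then 31 days into March 2002.
Total: 30 + 28 + 31 + 30 + 31 + 30 + 31 + 31 + 30 + 31 + 30 + 31 + 31 + 28 + 31 = 454.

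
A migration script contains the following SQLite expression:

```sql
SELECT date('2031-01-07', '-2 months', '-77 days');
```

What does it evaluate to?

2030-08-22

Adding -2 months to 2031-01-07 gives 2030-11-07.
Applying '-77 days' to 2030-11-07: counting 77 days back gives 2030-08-22.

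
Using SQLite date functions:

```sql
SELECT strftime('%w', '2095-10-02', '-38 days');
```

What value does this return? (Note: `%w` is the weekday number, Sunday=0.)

First apply '-38 days': 2095-10-02 → 2095-08-25.
2095-08-25 is a Thursday; with Sunday=0 that is 4.

4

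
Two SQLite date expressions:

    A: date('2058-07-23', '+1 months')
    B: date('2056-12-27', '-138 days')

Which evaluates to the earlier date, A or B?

A = 2058-08-23.
B = 2056-08-11.
B is earlier.

B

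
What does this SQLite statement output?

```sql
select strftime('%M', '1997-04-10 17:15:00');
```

15

`%M` extracts the 2-digit minute: 15.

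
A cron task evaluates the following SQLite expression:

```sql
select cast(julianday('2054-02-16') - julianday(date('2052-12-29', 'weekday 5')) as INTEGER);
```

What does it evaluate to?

409

`weekday 5` advances to the next Friday; 2052-12-29 is a Sunday, so it moves forward to 2053-01-03.
28 days remain in January 2053 after the 3rd (31 − 3).
Full months from February 2053 through January 2054 contribute their day counts.
Then 16 days into February 2054.
Total: 28 + 28 + 31 + 30 + 31 + 30 + 31 + 31 + 30 + 31 + 30 + 31 + 31 + 16 = 409.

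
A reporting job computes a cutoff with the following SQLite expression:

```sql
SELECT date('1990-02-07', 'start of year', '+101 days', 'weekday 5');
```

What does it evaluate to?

1990-04-13

`start of year` rewinds 1990-02-07 to 1990-01-01.
Applying '+101 days' to 1990-01-01: counting 101 days forward gives 1990-04-12.
`weekday 5` advances to the next Friday; 1990-04-12 is a Thursday, so it moves forward to 1990-04-13.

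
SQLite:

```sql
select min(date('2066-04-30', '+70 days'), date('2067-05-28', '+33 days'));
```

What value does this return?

date('2066-04-30', '+70 days') → 2066-07-09.
date('2067-05-28', '+33 days') → 2067-06-30.
Earlier of the two is 2066-07-09.

2066-07-09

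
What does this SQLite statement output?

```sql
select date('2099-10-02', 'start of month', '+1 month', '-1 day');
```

`start of month` rewinds 2099-10-02 to 2099-10-01.
Adding +1 month to 2099-10-01 gives 2099-11-01.
Going back 1 day from 2099-11-01 reaches 2099-10-31 (last day of October, 31 days).

2099-10-31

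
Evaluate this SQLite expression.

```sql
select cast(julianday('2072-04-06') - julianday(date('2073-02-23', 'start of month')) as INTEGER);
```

-301

`start of month` rewinds 2073-02-23 to 2073-02-01.
24 days remain in April 2072 after the 6th (30 − 6).
Full months from May 2072 through January 2073 contribute their day counts.
Then 1 day into February 2073.
Total: 24 + 31 + 30 + 31 + 31 + 30 + 31 + 30 + 31 + 31 + 1 = 301.
The subtraction is earlier − later, so the result is −301 → -301.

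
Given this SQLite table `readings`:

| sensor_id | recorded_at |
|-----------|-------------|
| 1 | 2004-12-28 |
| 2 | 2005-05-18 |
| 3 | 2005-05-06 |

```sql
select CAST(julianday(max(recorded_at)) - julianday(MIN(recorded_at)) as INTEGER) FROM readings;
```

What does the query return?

MIN = 2004-12-28, MAX = 2005-05-18.
3 days remain in December 2004 after the 28th (31 − 28).
January 2005: 31 days.
February 2005: 28 days.
March 2005: 31 days.
April 2005: 30 days.
Then 18 days into May 2005.
Total: 3 + 31 + 28 + 31 + 30 + 18 = 141.

141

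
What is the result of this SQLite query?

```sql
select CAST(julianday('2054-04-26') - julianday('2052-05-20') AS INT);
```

11 days remain in May 2052 after the 20th (31 − 20).
Full months from June 2052 through March 2054 contribute their day counts.
Then 26 days into April 2054.
Total: 11 + 30 + 31 + 31 + 30 + 31 + 30 + 31 + 31 + 28 + 31 + 30 + 31 + 30 + 31 + 31 + 30 + 31 + 30 + 31 + 31 + 28 + 31 + 26 = 706.

706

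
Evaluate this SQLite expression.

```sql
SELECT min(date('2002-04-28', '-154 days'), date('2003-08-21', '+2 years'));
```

date('2002-04-28', '-154 days') → 2001-11-25.
date('2003-08-21', '+2 years') → 2005-08-21.
Earlier of the two is 2001-11-25.

2001-11-25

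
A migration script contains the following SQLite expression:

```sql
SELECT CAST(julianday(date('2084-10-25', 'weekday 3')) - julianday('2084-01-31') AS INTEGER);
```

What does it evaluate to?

268

`weekday 3` advances to the next Wednesday; 2084-10-25 is already a Wednesday, so it stays at 2084-10-25.
0 days remain in January 2084 after the 31st (31 − 31).
Full months from February 2084 through September 2084 contribute their day counts.
Then 25 days into October 2084.
Total: 0 + 29 + 31 + 30 + 31 + 30 + 31 + 31 + 30 + 25 = 268.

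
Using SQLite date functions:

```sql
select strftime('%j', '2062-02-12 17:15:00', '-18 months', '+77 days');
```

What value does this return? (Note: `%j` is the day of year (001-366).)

302

First apply '-18 months', '+77 days': 2062-02-12 17:15:00 → 2060-10-28 17:15:00.
Day-of-year for 2060-10-28: days since 2060-01-01 inclusive = 302, zero-padded to 302.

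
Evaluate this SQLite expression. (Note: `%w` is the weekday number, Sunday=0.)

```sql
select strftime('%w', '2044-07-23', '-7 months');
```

First apply '-7 months': 2044-07-23 → 2043-12-23.
2043-12-23 is a Wednesday; with Sunday=0 that is 3.

3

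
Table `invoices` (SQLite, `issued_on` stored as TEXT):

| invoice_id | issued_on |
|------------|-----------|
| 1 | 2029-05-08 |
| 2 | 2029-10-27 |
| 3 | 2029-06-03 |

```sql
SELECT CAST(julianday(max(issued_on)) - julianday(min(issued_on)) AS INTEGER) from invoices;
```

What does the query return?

172

MIN = 2029-05-08, MAX = 2029-10-27.
23 days remain in May 2029 after the 8th (31 − 8).
June 2029: 30 days.
July 2029: 31 days.
August 2029: 31 days.
September 2029: 30 days.
Then 27 days into October 2029.
Total: 23 + 30 + 31 + 31 + 30 + 27 = 172.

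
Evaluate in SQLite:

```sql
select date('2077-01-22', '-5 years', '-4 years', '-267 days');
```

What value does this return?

2067-04-30

Adding -5 years to 2077-01-22 gives 2072-01-22.
Adding -4 years to 2072-01-22 gives 2068-01-22.
Applying '-267 days' to 2068-01-22: counting 267 days back gives 2067-04-30.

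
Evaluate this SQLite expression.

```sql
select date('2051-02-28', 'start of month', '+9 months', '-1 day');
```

`start of month` rewinds 2051-02-28 to 2051-02-01.
Adding +9 months to 2051-02-01 gives 2051-11-01.
Going back 1 day from 2051-11-01 reaches 2051-10-31 (last day of October, 31 days).

2051-10-31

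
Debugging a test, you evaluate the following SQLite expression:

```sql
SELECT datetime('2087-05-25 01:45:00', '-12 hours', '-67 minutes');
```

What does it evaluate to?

2087-05-24 12:38:00

-12 hours from 2087-05-25 01:45:00 is 2087-05-24 13:45:00 (crosses midnight).
67 minutes = 1h 7m; -67 minutes from 2087-05-24 13:45:00 is 2087-05-24 12:38:00.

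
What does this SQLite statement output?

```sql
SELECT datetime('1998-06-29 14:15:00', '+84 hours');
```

1998-07-03 02:15:00

+84 hours from 1998-06-29 14:15:00 is 1998-07-03 02:15:00 (crosses midnight).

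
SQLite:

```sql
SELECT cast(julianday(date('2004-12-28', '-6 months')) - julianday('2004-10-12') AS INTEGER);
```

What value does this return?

Adding -6 months to 2004-12-28 gives 2004-06-28.
2 days remain in June 2004 after the 28th (30 − 28).
July 2004: 31 days.
August 2004: 31 days.
September 2004: 30 days.
Then 12 days into October 2004.
Total: 2 + 31 + 31 + 30 + 12 = 106.
The subtraction is earlier − later, so the result is −106 → -106.

-106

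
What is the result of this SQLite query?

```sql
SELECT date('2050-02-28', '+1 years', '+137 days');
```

2051-07-15

Adding +1 year to 2050-02-28 gives 2051-02-28.
Applying '+137 days' to 2051-02-28: counting 137 days forward gives 2051-07-15.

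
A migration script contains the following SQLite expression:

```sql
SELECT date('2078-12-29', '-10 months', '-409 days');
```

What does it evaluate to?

2077-01-16

Adding -10 months to 2078-12-29 targets 2078-02-29. February 2078 has only 28 days, so SQLite normalizes the 1-day overflow forward to 2078-03-01.
Applying '-409 days' to 2078-03-01: counting 409 days back gives 2077-01-16.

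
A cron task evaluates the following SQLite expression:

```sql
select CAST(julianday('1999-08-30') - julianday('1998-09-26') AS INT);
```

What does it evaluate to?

338

4 days remain in September 1998 after the 26th (30 − 26).
Full months from October 1998 through July 1999 contribute their day counts.
Then 30 days into August 1999.
Total: 4 + 31 + 30 + 31 + 31 + 28 + 31 + 30 + 31 + 30 + 31 + 30 = 338.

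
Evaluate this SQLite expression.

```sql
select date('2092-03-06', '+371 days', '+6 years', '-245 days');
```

2098-07-10

Applying '+371 days' to 2092-03-06: counting 371 days forward gives 2093-03-12.
Adding +6 years to 2093-03-12 gives 2099-03-12.
Applying '-245 days' to 2099-03-12: counting 245 days back gives 2098-07-10.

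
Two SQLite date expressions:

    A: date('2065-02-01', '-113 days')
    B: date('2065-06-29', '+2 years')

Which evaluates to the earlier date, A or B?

A = 2064-10-11.
B = 2067-06-29.
A is earlier.

A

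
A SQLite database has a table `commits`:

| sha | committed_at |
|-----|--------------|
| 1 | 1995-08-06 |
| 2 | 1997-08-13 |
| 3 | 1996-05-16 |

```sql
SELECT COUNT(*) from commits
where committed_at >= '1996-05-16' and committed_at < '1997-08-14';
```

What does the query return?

2

Rows in [1996-05-16, 1997-08-14): 1997-08-13, 1996-05-16 → 2 rows.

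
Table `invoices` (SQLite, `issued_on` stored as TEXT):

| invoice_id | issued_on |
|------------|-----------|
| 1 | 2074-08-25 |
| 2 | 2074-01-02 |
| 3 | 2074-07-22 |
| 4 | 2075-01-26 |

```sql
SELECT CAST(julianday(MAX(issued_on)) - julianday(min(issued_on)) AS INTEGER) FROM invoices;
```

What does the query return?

MIN = 2074-01-02, MAX = 2075-01-26.
29 days remain in January 2074 after the 2nd (31 − 2).
Full months from February 2074 through December 2074 contribute their day counts.
Then 26 days into January 2075.
Total: 29 + 28 + 31 + 30 + 31 + 30 + 31 + 31 + 30 + 31 + 30 + 31 + 26 = 389.

389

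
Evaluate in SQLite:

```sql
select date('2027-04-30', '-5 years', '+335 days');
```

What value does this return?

Adding -5 years to 2027-04-30 gives 2022-04-30.
Applying '+335 days' to 2022-04-30: counting 335 days forward gives 2023-03-31.

2023-03-31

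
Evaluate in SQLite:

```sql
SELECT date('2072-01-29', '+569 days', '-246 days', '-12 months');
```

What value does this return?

Applying '+569 days' to 2072-01-29: counting 569 days forward gives 2073-08-20.
Applying '-246 days' to 2073-08-20: counting 246 days back gives 2072-12-17.
Adding -12 months to 2072-12-17 gives 2071-12-17.

2071-12-17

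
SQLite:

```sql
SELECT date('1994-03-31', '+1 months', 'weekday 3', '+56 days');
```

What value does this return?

Adding +1 month to 1994-03-31 targets 1994-04-31. April 1994 has only 30 days, so SQLite normalizes the 1-day overflow forward to 1994-05-01.
`weekday 3` advances to the next Wednesday; 1994-05-01 is a Sunday, so it moves forward to 1994-05-04.
Applying '+56 days' to 1994-05-04: counting 56 days forward gives 1994-06-29.

1994-06-29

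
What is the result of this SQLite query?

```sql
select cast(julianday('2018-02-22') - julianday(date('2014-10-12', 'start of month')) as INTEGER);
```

`start of month` rewinds 2014-10-12 to 2014-10-01.
30 days remain in October 2014 after the 1st (31 − 1).
Full months from November 2014 through January 2018 contribute their day counts.
Then 22 days into February 2018.
Total: 30 + 30 + 31 + 31 + 28 + 31 + 30 + 31 + 30 + 31 + 31 + 30 + 31 + 30 + 31 + 31 + 29 + 31 + 30 + 31 + 30 + 31 + 31 + 30 + 31 + 30 + 31 + 31 + 28 + 31 + 30 + 31 + 30 + 31 + 31 + 30 + 31 + 30 + 31 + 31 + 22 = 1240.

1240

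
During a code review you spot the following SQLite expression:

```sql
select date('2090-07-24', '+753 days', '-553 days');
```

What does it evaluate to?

Applying '+753 days' to 2090-07-24: counting 753 days forward gives 2092-08-15.
Applying '-553 days' to 2092-08-15: counting 553 days back gives 2091-02-09.

2091-02-09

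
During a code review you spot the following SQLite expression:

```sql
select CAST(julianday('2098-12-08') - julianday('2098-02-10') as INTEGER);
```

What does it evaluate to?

301

18 days remain in February 2098 after the 10th (28 − 10).
Full months from March 2098 through November 2098 contribute their day counts.
Then 8 days into December 2098.
Total: 18 + 31 + 30 + 31 + 30 + 31 + 31 + 30 + 31 + 30 + 8 = 301.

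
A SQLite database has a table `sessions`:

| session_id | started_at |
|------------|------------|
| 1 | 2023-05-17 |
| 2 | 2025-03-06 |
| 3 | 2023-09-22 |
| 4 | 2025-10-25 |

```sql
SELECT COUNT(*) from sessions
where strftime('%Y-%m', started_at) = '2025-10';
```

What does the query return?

1

Rows with year-month 2025-10: 2025-10-25 → 1.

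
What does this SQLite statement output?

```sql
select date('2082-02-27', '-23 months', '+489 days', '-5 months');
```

Adding -23 months to 2082-02-27 gives 2080-03-27.
Applying '+489 days' to 2080-03-27: counting 489 days forward gives 2081-07-29.
Adding -5 months to 2081-07-29 targets 2081-02-29. February 2081 has only 28 days, so SQLite normalizes the 1-day overflow forward to 2081-03-01.

2081-03-01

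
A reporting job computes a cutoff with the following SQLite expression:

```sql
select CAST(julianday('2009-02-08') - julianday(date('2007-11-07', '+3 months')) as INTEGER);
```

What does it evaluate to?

Adding +3 months to 2007-11-07 gives 2008-02-07.
22 days remain in February 2008 after the 7th (29 − 7).
Full months from March 2008 through January 2009 contribute their day counts.
Then 8 days into February 2009.
Total: 22 + 31 + 30 + 31 + 30 + 31 + 31 + 30 + 31 + 30 + 31 + 31 + 8 = 367.

367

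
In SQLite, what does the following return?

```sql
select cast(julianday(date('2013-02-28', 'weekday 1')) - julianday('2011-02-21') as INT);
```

`weekday 1` advances to the next Monday; 2013-02-28 is a Thursday, so it moves forward to 2013-03-04.
7 days remain in February 2011 after the 21st (28 − 21).
Full months from March 2011 through February 2013 contribute their day counts.
Then 4 days into March 2013.
Total: 7 + 31 + 30 + 31 + 30 + 31 + 31 + 30 + 31 + 30 + 31 + 31 + 29 + 31 + 30 + 31 + 30 + 31 + 31 + 30 + 31 + 30 + 31 + 31 + 28 + 4 = 742.

742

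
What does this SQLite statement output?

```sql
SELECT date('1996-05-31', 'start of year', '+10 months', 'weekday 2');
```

1996-11-05

`start of year` rewinds 1996-05-31 to 1996-01-01.
Adding +10 months to 1996-01-01 gives 1996-11-01.
`weekday 2` advances to the next Tuesday; 1996-11-01 is a Friday, so it moves forward to 1996-11-05.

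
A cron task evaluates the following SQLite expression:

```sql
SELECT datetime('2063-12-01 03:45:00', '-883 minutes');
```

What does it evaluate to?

2063-11-30 13:02:00

883 minutes = 14h 43m; -883 minutes from 2063-12-01 03:45:00 is 2063-11-30 13:02:00 (crosses midnight).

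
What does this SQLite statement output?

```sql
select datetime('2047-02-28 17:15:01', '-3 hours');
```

2047-02-28 14:15:01

-3 hours from 2047-02-28 17:15:01 is 2047-02-28 14:15:01.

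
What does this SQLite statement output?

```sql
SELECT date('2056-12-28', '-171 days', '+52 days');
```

2056-08-31

Applying '-171 days' to 2056-12-28: counting 171 days back gives 2056-07-10.
Applying '+52 days' to 2056-07-10: counting 52 days forward gives 2056-08-31.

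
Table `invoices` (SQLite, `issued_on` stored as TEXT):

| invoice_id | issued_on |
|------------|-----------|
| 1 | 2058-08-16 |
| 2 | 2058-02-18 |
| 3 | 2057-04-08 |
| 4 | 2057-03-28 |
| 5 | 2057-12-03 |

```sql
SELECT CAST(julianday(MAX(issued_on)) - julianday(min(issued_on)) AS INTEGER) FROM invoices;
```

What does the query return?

MIN = 2057-03-28, MAX = 2058-08-16.
3 days remain in March 2057 after the 28th (31 − 28).
Full months from April 2057 through July 2058 contribute their day counts.
Then 16 days into August 2058.
Total: 3 + 30 + 31 + 30 + 31 + 31 + 30 + 31 + 30 + 31 + 31 + 28 + 31 + 30 + 31 + 30 + 31 + 16 = 506.

506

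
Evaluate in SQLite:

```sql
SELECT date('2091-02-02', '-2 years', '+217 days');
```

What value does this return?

Adding -2 years to 2091-02-02 gives 2089-02-02.
Applying '+217 days' to 2089-02-02: counting 217 days forward gives 2089-09-07.

2089-09-07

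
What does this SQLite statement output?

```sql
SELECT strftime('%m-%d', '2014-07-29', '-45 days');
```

First apply '-45 days': 2014-07-29 → 2014-06-14.
`%m-%d` extracts the month-day: 06-14.

06-14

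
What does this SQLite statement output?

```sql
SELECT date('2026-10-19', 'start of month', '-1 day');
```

2026-09-30

`start of month` rewinds 2026-10-19 to 2026-10-01.
Going back 1 day from 2026-10-01 reaches 2026-09-30 (last day of September, 30 days).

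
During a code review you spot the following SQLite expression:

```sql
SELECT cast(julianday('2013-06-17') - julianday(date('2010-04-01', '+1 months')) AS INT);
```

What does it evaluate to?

Adding +1 month to 2010-04-01 gives 2010-05-01.
30 days remain in May 2010 after the 1st (31 − 1).
Full months from June 2010 through May 2013 contribute their day counts.
Then 17 days into June 2013.
Total: 30 + 30 + 31 + 31 + 30 + 31 + 30 + 31 + 31 + 28 + 31 + 30 + 31 + 30 + 31 + 31 + 30 + 31 + 30 + 31 + 31 + 29 + 31 + 30 + 31 + 30 + 31 + 31 + 30 + 31 + 30 + 31 + 31 + 28 + 31 + 30 + 31 + 17 = 1143.

1143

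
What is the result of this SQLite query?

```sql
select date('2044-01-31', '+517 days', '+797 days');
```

2047-09-06

Applying '+517 days' to 2044-01-31: counting 517 days forward gives 2045-07-01.
Applying '+797 days' to 2045-07-01: counting 797 days forward gives 2047-09-06.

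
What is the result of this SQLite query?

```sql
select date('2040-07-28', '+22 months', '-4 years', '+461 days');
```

2039-09-01

Adding +22 months to 2040-07-28 gives 2042-05-28.
Adding -4 years to 2042-05-28 gives 2038-05-28.
Applying '+461 days' to 2038-05-28: counting 461 days forward gives 2039-09-01.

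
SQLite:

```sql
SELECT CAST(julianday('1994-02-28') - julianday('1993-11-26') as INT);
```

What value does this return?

94

4 days remain in November 1993 after the 26th (30 − 26).
December 1993: 31 days.
January 1994: 31 days.
Then 28 days into February 1994.
Total: 4 + 31 + 31 + 28 = 94.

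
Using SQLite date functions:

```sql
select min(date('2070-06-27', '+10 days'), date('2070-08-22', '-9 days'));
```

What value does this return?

2070-07-07

date('2070-06-27', '+10 days') → 2070-07-07.
date('2070-08-22', '-9 days') → 2070-08-13.
Earlier of the two is 2070-07-07.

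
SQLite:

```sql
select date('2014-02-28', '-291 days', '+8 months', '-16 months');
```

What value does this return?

2012-09-13

Applying '-291 days' to 2014-02-28: counting 291 days back gives 2013-05-13.
Adding +8 months to 2013-05-13 gives 2014-01-13.
Adding -16 months to 2014-01-13 gives 2012-09-13.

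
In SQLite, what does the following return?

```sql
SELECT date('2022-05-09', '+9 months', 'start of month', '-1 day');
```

2023-01-31

Adding +9 months to 2022-05-09 gives 2023-02-09.
`start of month` rewinds 2023-02-09 to 2023-02-01.
Going back 1 day from 2023-02-01 reaches 2023-01-31 (last day of January, 31 days).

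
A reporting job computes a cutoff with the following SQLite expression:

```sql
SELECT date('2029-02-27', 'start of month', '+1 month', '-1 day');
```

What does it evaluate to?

`start of month` rewinds 2029-02-27 to 2029-02-01.
Adding +1 month to 2029-02-01 gives 2029-03-01.
Going back 1 day from 2029-03-01 reaches 2029-02-28 (last day of February, 28 days).

2029-02-28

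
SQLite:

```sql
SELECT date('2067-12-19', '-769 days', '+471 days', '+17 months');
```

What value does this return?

Applying '-769 days' to 2067-12-19: counting 769 days back gives 2065-11-10.
Applying '+471 days' to 2065-11-10: counting 471 days forward gives 2067-02-24.
Adding +17 months to 2067-02-24 gives 2068-07-24.

2068-07-24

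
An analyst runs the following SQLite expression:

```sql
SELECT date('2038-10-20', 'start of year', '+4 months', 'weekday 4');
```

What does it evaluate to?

2038-05-06

`start of year` rewinds 2038-10-20 to 2038-01-01.
Adding +4 months to 2038-01-01 gives 2038-05-01.
`weekday 4` advances to the next Thursday; 2038-05-01 is a Saturday, so it moves forward to 2038-05-06.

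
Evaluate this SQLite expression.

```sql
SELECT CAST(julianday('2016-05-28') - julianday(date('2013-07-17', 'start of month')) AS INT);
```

1062

`start of month` rewinds 2013-07-17 to 2013-07-01.
30 days remain in July 2013 after the 1st (31 − 1).
Full months from August 2013 through April 2016 contribute their day counts.
Then 28 days into May 2016.
Total: 30 + 31 + 30 + 31 + 30 + 31 + 31 + 28 + 31 + 30 + 31 + 30 + 31 + 31 + 30 + 31 + 30 + 31 + 31 + 28 + 31 + 30 + 31 + 30 + 31 + 31 + 30 + 31 + 30 + 31 + 31 + 29 + 31 + 30 + 28 = 1062.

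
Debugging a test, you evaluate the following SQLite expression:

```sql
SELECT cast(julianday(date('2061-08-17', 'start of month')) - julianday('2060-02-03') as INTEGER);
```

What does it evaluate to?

`start of month` rewinds 2061-08-17 to 2061-08-01.
26 days remain in February 2060 after the 3rd (29 − 3).
Full months from March 2060 through July 2061 contribute their day counts.
Then 1 day into August 2061.
Total: 26 + 31 + 30 + 31 + 30 + 31 + 31 + 30 + 31 + 30 + 31 + 31 + 28 + 31 + 30 + 31 + 30 + 31 + 1 = 545.

545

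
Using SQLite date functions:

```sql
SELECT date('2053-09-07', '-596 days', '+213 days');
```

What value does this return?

Applying '-596 days' to 2053-09-07: counting 596 days back gives 2052-01-20.
Applying '+213 days' to 2052-01-20: counting 213 days forward gives 2052-08-20.

2052-08-20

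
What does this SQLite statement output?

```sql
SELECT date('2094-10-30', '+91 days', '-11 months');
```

2094-03-01

Applying '+91 days' to 2094-10-30: counting 91 days forward gives 2095-01-29.
Adding -11 months to 2095-01-29 targets 2094-02-29. February 2094 has only 28 days, so SQLite normalizes the 1-day overflow forward to 2094-03-01.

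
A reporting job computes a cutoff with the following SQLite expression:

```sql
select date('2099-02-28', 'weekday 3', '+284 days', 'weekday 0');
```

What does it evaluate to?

2099-12-13

`weekday 3` advances to the next Wednesday; 2099-02-28 is a Saturday, so it moves forward to 2099-03-04.
Applying '+284 days' to 2099-03-04: counting 284 days forward gives 2099-12-13.
`weekday 0` advances to the next Sunday; 2099-12-13 is already a Sunday, so it stays at 2099-12-13.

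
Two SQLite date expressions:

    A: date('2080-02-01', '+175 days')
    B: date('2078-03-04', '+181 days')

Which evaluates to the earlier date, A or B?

A = 2080-07-25.
B = 2078-09-01.
B is earlier.

B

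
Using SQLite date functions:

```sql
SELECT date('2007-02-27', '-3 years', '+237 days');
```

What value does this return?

2004-10-21

Adding -3 years to 2007-02-27 gives 2004-02-27.
Applying '+237 days' to 2004-02-27: counting 237 days forward gives 2004-10-21.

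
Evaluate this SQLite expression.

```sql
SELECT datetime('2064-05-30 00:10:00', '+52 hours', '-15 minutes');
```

2064-06-01 03:55:00

+52 hours from 2064-05-30 00:10:00 is 2064-06-01 04:10:00 (crosses midnight).
-15 minutes from 2064-06-01 04:10:00 is 2064-06-01 03:55:00.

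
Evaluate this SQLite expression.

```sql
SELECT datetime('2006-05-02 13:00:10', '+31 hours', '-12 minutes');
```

2006-05-03 19:48:10

+31 hours from 2006-05-02 13:00:10 is 2006-05-03 20:00:10 (crosses midnight).
-12 minutes from 2006-05-03 20:00:10 is 2006-05-03 19:48:10.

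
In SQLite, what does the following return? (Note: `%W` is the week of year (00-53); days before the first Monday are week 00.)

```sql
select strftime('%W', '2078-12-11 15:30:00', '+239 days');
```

First apply '+239 days': 2078-12-11 15:30:00 → 2079-08-07 15:30:00.
2079-08-07 is a Monday. SQLite's %W counts Mondays since the year started; the result is 32.

32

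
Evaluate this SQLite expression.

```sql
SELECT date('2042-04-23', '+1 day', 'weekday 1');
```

2042-04-28

Advancing 1 more day within April lands on 2042-04-24.
`weekday 1` advances to the next Monday; 2042-04-24 is a Thursday, so it moves forward to 2042-04-28.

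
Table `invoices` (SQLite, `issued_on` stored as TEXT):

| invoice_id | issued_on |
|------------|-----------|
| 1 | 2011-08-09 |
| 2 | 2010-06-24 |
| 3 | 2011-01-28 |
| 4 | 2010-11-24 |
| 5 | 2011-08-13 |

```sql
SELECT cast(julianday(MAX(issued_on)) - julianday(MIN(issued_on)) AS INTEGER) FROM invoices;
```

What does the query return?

MIN = 2010-06-24, MAX = 2011-08-13.
6 days remain in June 2010 after the 24th (30 − 24).
Full months from July 2010 through July 2011 contribute their day counts.
Then 13 days into August 2011.
Total: 6 + 31 + 31 + 30 + 31 + 30 + 31 + 31 + 28 + 31 + 30 + 31 + 30 + 31 + 13 = 415.

415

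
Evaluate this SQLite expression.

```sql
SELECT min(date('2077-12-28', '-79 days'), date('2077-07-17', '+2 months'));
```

2077-09-17

date('2077-12-28', '-79 days') → 2077-10-10.
date('2077-07-17', '+2 months') → 2077-09-17.
Earlier of the two is 2077-09-17.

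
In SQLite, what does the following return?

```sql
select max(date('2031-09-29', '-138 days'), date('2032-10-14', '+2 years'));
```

2034-10-14

date('2031-09-29', '-138 days') → 2031-05-14.
date('2032-10-14', '+2 years') → 2034-10-14.
Later of the two is 2034-10-14.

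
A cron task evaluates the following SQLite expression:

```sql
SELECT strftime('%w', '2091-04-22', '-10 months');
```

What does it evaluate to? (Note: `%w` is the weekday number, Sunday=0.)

4

First apply '-10 months': 2091-04-22 → 2090-06-22.
2090-06-22 is a Thursday; with Sunday=0 that is 4.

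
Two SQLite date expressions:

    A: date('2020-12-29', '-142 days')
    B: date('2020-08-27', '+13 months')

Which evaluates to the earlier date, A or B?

A = 2020-08-09.
B = 2021-09-27.
A is earlier.

A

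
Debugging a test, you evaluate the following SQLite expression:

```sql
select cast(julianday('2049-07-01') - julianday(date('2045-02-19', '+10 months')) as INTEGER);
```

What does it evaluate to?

1290

Adding +10 months to 2045-02-19 gives 2045-12-19.
12 days remain in December 2045 after the 19th (31 − 19).
Full months from January 2046 through June 2049 contribute their day counts.
Then 1 day into July 2049.
Total: 12 + 31 + 28 + 31 + 30 + 31 + 30 + 31 + 31 + 30 + 31 + 30 + 31 + 31 + 28 + 31 + 30 + 31 + 30 + 31 + 31 + 30 + 31 + 30 + 31 + 31 + 29 + 31 + 30 + 31 + 30 + 31 + 31 + 30 + 31 + 30 + 31 + 31 + 28 + 31 + 30 + 31 + 30 + 1 = 1290.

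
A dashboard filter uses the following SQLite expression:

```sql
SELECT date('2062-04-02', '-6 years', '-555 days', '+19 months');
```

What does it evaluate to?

2056-04-25

Adding -6 years to 2062-04-02 gives 2056-04-02.
Applying '-555 days' to 2056-04-02: counting 555 days back gives 2054-09-25.
Adding +19 months to 2054-09-25 gives 2056-04-25.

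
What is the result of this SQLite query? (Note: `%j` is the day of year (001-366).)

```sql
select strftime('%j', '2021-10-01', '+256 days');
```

First apply '+256 days': 2021-10-01 → 2022-06-14.
Day-of-year for 2022-06-14: days since 2022-01-01 inclusive = 165, zero-padded to 165.

165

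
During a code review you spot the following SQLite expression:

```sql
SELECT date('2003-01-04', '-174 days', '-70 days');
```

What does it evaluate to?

Applying '-174 days' to 2003-01-04: counting 174 days back gives 2002-07-14.
Applying '-70 days' to 2002-07-14: counting 70 days back gives 2002-05-05.

2002-05-05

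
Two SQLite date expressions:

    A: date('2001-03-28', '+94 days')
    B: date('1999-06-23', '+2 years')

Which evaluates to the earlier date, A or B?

A = 2001-06-30.
B = 2001-06-23.
B is earlier.

B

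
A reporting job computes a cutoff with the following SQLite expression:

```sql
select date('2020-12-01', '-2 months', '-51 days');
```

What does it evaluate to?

Adding -2 months to 2020-12-01 gives 2020-10-01.
Applying '-51 days' to 2020-10-01: counting 51 days back gives 2020-08-11.

2020-08-11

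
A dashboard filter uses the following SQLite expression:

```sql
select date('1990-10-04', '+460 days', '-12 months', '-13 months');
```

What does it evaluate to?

1989-12-07

Applying '+460 days' to 1990-10-04: counting 460 days forward gives 1992-01-07.
Adding -12 months to 1992-01-07 gives 1991-01-07.
Adding -13 months to 1991-01-07 gives 1989-12-07.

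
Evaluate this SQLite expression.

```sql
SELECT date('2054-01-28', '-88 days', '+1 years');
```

Applying '-88 days' to 2054-01-28: counting 88 days back gives 2053-11-01.
Adding +1 year to 2053-11-01 gives 2054-11-01.

2054-11-01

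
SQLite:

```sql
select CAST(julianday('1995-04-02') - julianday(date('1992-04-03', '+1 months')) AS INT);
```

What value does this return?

Adding +1 month to 1992-04-03 gives 1992-05-03.
28 days remain in May 1992 after the 3rd (31 − 3).
Full months from June 1992 through March 1995 contribute their day counts.
Then 2 days into April 1995.
Total: 28 + 30 + 31 + 31 + 30 + 31 + 30 + 31 + 31 + 28 + 31 + 30 + 31 + 30 + 31 + 31 + 30 + 31 + 30 + 31 + 31 + 28 + 31 + 30 + 31 + 30 + 31 + 31 + 30 + 31 + 30 + 31 + 31 + 28 + 31 + 2 = 1064.

1064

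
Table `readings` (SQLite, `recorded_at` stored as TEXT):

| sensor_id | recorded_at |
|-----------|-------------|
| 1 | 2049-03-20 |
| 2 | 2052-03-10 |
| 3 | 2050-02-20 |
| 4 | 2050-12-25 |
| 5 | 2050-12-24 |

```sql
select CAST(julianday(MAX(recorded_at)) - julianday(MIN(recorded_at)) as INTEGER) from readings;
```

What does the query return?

MIN = 2049-03-20, MAX = 2052-03-10.
11 days remain in March 2049 after the 20th (31 − 20).
Full months from April 2049 through February 2052 contribute their day counts.
Then 10 days into March 2052.
Total: 11 + 30 + 31 + 30 + 31 + 31 + 30 + 31 + 30 + 31 + 31 + 28 + 31 + 30 + 31 + 30 + 31 + 31 + 30 + 31 + 30 + 31 + 31 + 28 + 31 + 30 + 31 + 30 + 31 + 31 + 30 + 31 + 30 + 31 + 31 + 29 + 10 = 1086.

1086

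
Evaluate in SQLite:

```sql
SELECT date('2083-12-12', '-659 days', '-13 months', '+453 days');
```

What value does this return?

2082-04-19

Applying '-659 days' to 2083-12-12: counting 659 days back gives 2082-02-21.
Adding -13 months to 2082-02-21 gives 2081-01-21.
Applying '+453 days' to 2081-01-21: counting 453 days forward gives 2082-04-19.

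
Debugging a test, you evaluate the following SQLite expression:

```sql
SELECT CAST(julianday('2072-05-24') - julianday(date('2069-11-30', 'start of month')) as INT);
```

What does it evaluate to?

935

`start of month` rewinds 2069-11-30 to 2069-11-01.
29 days remain in November 2069 after the 1st (30 − 1).
Full months from December 2069 through April 2072 contribute their day counts.
Then 24 days into May 2072.
Total: 29 + 31 + 31 + 28 + 31 + 30 + 31 + 30 + 31 + 31 + 30 + 31 + 30 + 31 + 31 + 28 + 31 + 30 + 31 + 30 + 31 + 31 + 30 + 31 + 30 + 31 + 31 + 29 + 31 + 30 + 24 = 935.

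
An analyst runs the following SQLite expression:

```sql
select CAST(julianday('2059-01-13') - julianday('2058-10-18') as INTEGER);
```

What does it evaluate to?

13 days remain in October 2058 after the 18th (31 − 18).
November 2058: 30 days.
December 2058: 31 days.
Then 13 days into January 2059.
Total: 13 + 30 + 31 + 13 = 87.

87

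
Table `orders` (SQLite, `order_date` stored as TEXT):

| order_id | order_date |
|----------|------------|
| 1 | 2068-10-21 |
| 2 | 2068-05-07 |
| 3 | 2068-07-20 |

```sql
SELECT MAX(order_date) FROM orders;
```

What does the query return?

MAX over {2068-05-07, 2068-07-20, 2068-10-21}.

2068-10-21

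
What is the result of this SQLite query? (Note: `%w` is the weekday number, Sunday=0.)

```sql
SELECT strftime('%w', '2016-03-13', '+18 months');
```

First apply '+18 months': 2016-03-13 → 2017-09-13.
2017-09-13 is a Wednesday; with Sunday=0 that is 3.

3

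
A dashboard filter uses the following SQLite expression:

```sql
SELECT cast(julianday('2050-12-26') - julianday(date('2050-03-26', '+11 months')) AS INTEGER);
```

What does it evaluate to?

Adding +11 months to 2050-03-26 gives 2051-02-26.
5 days remain in December 2050 after the 26th (31 − 26).
January 2051: 31 days.
Then 26 days into February 2051.
Total: 5 + 31 + 26 = 62.
The subtraction is earlier − later, so the result is −62 → -62.

-62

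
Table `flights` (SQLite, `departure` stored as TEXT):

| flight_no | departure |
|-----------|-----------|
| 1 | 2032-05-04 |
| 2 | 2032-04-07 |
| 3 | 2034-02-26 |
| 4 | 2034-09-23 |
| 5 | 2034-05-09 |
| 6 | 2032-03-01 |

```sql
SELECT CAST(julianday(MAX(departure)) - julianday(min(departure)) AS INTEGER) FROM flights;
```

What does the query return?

936

MIN = 2032-03-01, MAX = 2034-09-23.
30 days remain in March 2032 after the 1st (31 − 1).
Full months from April 2032 through August 2034 contribute their day counts.
Then 23 days into September 2034.
Total: 30 + 30 + 31 + 30 + 31 + 31 + 30 + 31 + 30 + 31 + 31 + 28 + 31 + 30 + 31 + 30 + 31 + 31 + 30 + 31 + 30 + 31 + 31 + 28 + 31 + 30 + 31 + 30 + 31 + 31 + 23 = 936.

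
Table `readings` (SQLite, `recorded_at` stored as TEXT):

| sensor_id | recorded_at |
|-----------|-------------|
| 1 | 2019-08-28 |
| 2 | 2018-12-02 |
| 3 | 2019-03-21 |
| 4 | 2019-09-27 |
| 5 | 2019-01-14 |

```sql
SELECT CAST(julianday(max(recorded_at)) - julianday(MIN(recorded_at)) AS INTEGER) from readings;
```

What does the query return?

MIN = 2018-12-02, MAX = 2019-09-27.
29 days remain in December 2018 after the 2nd (31 − 2).
Full months from January 2019 through August 2019 contribute their day counts.
Then 27 days into September 2019.
Total: 29 + 31 + 28 + 31 + 30 + 31 + 30 + 31 + 31 + 27 = 299.

299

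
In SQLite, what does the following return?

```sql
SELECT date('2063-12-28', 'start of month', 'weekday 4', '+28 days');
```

2064-01-03

`start of month` rewinds 2063-12-28 to 2063-12-01.
`weekday 4` advances to the next Thursday; 2063-12-01 is a Saturday, so it moves forward to 2063-12-06.
December 2063 has 31 days; 25 remain after the 6th, so 26 days reach 2064-01-01.
Advancing 2 more days within January lands on 2064-01-03.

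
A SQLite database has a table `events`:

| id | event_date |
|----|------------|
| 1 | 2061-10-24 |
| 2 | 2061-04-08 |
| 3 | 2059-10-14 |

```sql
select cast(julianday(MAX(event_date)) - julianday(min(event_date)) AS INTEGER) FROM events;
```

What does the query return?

741

MIN = 2059-10-14, MAX = 2061-10-24.
17 days remain in October 2059 after the 14th (31 − 14).
Full months from November 2059 through September 2061 contribute their day counts.
Then 24 days into October 2061.
Total: 17 + 30 + 31 + 31 + 29 + 31 + 30 + 31 + 30 + 31 + 31 + 30 + 31 + 30 + 31 + 31 + 28 + 31 + 30 + 31 + 30 + 31 + 31 + 30 + 24 = 741.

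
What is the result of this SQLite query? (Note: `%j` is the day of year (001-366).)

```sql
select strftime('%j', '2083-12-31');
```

365

Day-of-year for 2083-12-31: days since 2083-01-01 inclusive = 365, zero-padded to 365.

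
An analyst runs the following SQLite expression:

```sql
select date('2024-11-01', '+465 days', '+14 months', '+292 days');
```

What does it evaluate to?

Applying '+465 days' to 2024-11-01: counting 465 days forward gives 2026-02-09.
Adding +14 months to 2026-02-09 gives 2027-04-09.
Applying '+292 days' to 2027-04-09: counting 292 days forward gives 2028-01-26.

2028-01-26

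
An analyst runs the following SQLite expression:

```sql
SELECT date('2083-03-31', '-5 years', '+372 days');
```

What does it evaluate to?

2079-04-07

Adding -5 years to 2083-03-31 gives 2078-03-31.
Applying '+372 days' to 2078-03-31: counting 372 days forward gives 2079-04-07.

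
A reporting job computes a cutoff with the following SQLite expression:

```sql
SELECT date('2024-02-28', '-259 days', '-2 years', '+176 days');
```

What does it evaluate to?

2021-12-07

Applying '-259 days' to 2024-02-28: counting 259 days back gives 2023-06-14.
Adding -2 years to 2023-06-14 gives 2021-06-14.
Applying '+176 days' to 2021-06-14: counting 176 days forward gives 2021-12-07.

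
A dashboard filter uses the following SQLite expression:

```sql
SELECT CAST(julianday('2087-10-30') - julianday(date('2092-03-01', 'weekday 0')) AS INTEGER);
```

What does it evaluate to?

-1585

`weekday 0` advances to the next Sunday; 2092-03-01 is a Saturday, so it moves forward to 2092-03-02.
1 day remains in October 2087 after the 30th (31 − 30).
Full months from November 2087 through February 2092 contribute their day counts.
Then 2 days into March 2092.
Total: 1 + 30 + 31 + 31 + 29 + 31 + 30 + 31 + 30 + 31 + 31 + 30 + 31 + 30 + 31 + 31 + 28 + 31 + 30 + 31 + 30 + 31 + 31 + 30 + 31 + 30 + 31 + 31 + 28 + 31 + 30 + 31 + 30 + 31 + 31 + 30 + 31 + 30 + 31 + 31 + 28 + 31 + 30 + 31 + 30 + 31 + 31 + 30 + 31 + 30 + 31 + 31 + 29 + 2 = 1585.
The subtraction is earlier − later, so the result is −1585 → -1585.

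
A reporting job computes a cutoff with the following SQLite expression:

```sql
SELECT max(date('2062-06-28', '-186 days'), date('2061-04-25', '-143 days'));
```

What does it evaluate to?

date('2062-06-28', '-186 days') → 2061-12-24.
date('2061-04-25', '-143 days') → 2060-12-03.
Later of the two is 2061-12-24.

2061-12-24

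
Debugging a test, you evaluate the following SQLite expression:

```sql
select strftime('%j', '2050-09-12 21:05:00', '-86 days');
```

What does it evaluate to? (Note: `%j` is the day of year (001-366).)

169

First apply '-86 days': 2050-09-12 21:05:00 → 2050-06-18 21:05:00.
Day-of-year for 2050-06-18: days since 2050-01-01 inclusive = 169, zero-padded to 169.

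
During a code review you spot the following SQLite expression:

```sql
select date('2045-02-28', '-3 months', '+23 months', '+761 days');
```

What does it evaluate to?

Adding -3 months to 2045-02-28 gives 2044-11-28.
Adding +23 months to 2044-11-28 gives 2046-10-28.
Applying '+761 days' to 2046-10-28: counting 761 days forward gives 2048-11-27.

2048-11-27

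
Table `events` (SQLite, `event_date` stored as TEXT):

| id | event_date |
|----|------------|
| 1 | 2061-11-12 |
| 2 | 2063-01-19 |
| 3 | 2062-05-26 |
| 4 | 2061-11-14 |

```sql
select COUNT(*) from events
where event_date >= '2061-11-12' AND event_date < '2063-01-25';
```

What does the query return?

4

Rows in [2061-11-12, 2063-01-25): 2061-11-12, 2063-01-19, 2062-05-26, 2061-11-14 → 4 rows.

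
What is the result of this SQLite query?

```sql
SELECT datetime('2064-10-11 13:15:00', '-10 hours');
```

-10 hours from 2064-10-11 13:15:00 is 2064-10-11 03:15:00.

2064-10-11 03:15:00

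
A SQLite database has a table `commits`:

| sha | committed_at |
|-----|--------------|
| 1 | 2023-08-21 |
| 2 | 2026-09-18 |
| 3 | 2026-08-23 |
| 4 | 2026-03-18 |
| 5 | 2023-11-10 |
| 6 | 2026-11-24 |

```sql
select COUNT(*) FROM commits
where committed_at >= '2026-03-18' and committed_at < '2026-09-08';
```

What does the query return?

Rows in [2026-03-18, 2026-09-08): 2026-08-23, 2026-03-18 → 2 rows.

2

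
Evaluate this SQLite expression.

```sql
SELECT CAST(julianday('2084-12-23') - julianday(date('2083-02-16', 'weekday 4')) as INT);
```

`weekday 4` advances to the next Thursday; 2083-02-16 is a Tuesday, so it moves forward to 2083-02-18.
10 days remain in February 2083 after the 18th (28 − 18).
Full months from March 2083 through November 2084 contribute their day counts.
Then 23 days into December 2084.
Total: 10 + 31 + 30 + 31 + 30 + 31 + 31 + 30 + 31 + 30 + 31 + 31 + 29 + 31 + 30 + 31 + 30 + 31 + 31 + 30 + 31 + 30 + 23 = 674.

674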